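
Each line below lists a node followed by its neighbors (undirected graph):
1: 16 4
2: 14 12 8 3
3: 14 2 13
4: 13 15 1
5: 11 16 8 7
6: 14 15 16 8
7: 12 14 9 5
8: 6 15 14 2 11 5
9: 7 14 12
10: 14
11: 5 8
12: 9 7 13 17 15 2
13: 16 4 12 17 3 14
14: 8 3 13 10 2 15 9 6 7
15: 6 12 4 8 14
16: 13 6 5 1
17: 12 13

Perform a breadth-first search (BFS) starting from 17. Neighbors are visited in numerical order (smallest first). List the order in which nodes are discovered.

17, 12, 13, 2, 7, 9, 15, 3, 4, 14, 16, 8, 5, 6, 1, 10, 11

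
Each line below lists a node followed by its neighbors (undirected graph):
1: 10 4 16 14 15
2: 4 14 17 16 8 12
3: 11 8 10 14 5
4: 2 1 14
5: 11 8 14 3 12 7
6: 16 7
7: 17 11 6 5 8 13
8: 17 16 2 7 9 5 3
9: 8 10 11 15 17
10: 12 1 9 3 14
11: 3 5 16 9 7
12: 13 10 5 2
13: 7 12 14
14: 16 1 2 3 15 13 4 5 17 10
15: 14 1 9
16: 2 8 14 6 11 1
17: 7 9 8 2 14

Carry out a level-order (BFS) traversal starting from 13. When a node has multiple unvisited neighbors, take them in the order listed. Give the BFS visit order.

Visit 13; enqueue 7, 12, 14 → queue [7, 12, 14]
Visit 7; enqueue 17, 11, 6, 5, 8 → queue [12, 14, 17, 11, 6, 5, 8]
Visit 12; enqueue 10, 2 → queue [14, 17, 11, 6, 5, 8, 10, 2]
Visit 14; enqueue 16, 1, 3, 15, 4 → queue [17, 11, 6, 5, 8, 10, 2, 16, 1, 3, 15, 4]
Visit 17; enqueue 9 → queue [11, 6, 5, 8, 10, 2, 16, 1, 3, 15, 4, 9]
Visit 11 → queue [6, 5, 8, 10, 2, 16, 1, 3, 15, 4, 9]
Visit 6 → queue [5, 8, 10, 2, 16, 1, 3, 15, 4, 9]
Visit 5 → queue [8, 10, 2, 16, 1, 3, 15, 4, 9]
Visit 8 → queue [10, 2, 16, 1, 3, 15, 4, 9]
Visit 10 → queue [2, 16, 1, 3, 15, 4, 9]
Visit 2 → queue [16, 1, 3, 15, 4, 9]
Visit 16 → queue [1, 3, 15, 4, 9]
Visit 1 → queue [3, 15, 4, 9]
Visit 3 → queue [15, 4, 9]
Visit 15 → queue [4, 9]
Visit 4 → queue [9]
Visit 9 → queue []

13 7 12 14 17 11 6 5 8 10 2 16 1 3 15 4 9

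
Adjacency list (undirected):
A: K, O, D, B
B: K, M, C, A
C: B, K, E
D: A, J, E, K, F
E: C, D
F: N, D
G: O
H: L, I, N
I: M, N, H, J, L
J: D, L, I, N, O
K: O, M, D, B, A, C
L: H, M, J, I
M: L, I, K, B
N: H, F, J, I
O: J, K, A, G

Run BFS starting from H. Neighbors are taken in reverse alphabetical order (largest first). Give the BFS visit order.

Visit H; enqueue N, L, I → queue [N, L, I]
Visit N; enqueue J, F → queue [L, I, J, F]
Visit L; enqueue M → queue [I, J, F, M]
Visit I → queue [J, F, M]
Visit J; enqueue O, D → queue [F, M, O, D]
Visit F → queue [M, O, D]
Visit M; enqueue K, B → queue [O, D, K, B]
Visit O; enqueue G, A → queue [D, K, B, G, A]
Visit D; enqueue E → queue [K, B, G, A, E]
Visit K; enqueue C → queue [B, G, A, E, C]
Visit B → queue [G, A, E, C]
Visit G → queue [A, E, C]
Visit A → queue [E, C]
Visit E → queue [C]
Visit C → queue []

H -> N -> L -> I -> J -> F -> M -> O -> D -> K -> B -> G -> A -> E -> C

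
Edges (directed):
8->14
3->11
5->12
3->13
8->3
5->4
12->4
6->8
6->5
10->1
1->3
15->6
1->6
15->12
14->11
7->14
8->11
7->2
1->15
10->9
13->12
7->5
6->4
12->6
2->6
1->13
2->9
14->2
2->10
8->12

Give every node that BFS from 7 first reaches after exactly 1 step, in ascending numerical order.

Level 0: 7
Level 1: 2, 5, 14
Level 2: 4, 6, 9, 10, 11, 12
Level 3: 1, 8
Level 4: 3, 13, 15

2, 5, 14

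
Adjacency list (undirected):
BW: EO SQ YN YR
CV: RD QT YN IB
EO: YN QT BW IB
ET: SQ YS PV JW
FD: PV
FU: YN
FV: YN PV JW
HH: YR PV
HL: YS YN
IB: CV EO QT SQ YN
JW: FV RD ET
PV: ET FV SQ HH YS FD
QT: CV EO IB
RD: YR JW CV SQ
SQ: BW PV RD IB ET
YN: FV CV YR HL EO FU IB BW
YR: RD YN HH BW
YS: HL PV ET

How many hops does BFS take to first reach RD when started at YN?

Level 0: YN
Level 1: BW, CV, EO, FU, FV, HL, IB, YR
Level 2: HH, JW, PV, QT, RD, SQ, YS
Level 3: ET, FD
RD first appears at level 2.

2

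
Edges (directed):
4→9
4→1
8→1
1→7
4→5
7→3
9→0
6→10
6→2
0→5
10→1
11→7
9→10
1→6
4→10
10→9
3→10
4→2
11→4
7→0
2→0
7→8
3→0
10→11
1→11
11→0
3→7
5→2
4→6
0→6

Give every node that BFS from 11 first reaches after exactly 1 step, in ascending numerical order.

Level 0: 11
Level 1: 0, 4, 7
Level 2: 1, 2, 3, 5, 6, 8, 9, 10

0, 4, 7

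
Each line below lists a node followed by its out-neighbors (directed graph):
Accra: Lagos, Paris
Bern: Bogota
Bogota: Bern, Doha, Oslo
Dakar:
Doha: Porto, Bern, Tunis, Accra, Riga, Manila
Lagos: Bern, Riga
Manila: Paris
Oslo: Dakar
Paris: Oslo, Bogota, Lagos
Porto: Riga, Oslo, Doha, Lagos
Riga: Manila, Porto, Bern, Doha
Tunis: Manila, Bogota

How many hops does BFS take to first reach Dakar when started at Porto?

2

Level 0: Porto
Level 1: Doha, Lagos, Oslo, Riga
Level 2: Accra, Bern, Dakar, Manila, Tunis
Level 3: Bogota, Paris
Dakar first appears at level 2.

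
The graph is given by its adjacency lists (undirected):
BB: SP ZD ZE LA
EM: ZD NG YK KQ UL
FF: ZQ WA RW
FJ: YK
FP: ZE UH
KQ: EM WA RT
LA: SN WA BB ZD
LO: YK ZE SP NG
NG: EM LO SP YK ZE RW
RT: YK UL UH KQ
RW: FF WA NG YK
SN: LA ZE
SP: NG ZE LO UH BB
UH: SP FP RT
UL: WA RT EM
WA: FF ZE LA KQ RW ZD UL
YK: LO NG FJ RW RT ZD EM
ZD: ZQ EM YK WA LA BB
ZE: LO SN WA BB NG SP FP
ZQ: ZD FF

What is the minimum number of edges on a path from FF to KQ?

Level 0: FF
Level 1: RW, WA, ZQ
Level 2: KQ, LA, NG, UL, YK, ZD, ZE
Level 3: BB, EM, FJ, FP, LO, RT, SN, SP
Level 4: UH
KQ first appears at level 2.

2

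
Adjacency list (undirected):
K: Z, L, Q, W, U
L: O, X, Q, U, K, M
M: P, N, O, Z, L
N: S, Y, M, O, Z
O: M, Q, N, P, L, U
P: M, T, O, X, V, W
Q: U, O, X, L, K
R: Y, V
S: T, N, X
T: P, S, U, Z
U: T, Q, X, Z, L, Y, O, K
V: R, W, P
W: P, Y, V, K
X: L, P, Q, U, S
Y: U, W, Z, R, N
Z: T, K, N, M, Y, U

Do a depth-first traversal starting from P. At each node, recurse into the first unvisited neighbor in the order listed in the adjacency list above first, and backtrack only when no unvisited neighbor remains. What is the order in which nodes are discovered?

Visit P
P → M
M → N
N → S
S → T
T → U
U → Q
Q → O
O → L
L → X
L → K
K → Z
Z → Y
Y → W
W → V
V → R

P M N S T U Q O L X K Z Y W V R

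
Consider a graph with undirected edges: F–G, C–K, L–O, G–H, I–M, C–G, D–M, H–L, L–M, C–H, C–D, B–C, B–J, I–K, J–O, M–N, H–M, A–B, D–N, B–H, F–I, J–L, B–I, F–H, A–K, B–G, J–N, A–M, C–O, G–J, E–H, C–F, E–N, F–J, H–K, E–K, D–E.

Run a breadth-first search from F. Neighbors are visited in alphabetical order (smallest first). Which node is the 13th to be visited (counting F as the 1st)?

M

Visit F; enqueue C, G, H, I, J → queue [C, G, H, I, J]
Visit C; enqueue B, D, K, O → queue [G, H, I, J, B, D, K, O]
Visit G → queue [H, I, J, B, D, K, O]
Visit H; enqueue E, L, M → queue [I, J, B, D, K, O, E, L, M]
Visit I → queue [J, B, D, K, O, E, L, M]
Visit J; enqueue N → queue [B, D, K, O, E, L, M, N]
Visit B; enqueue A → queue [D, K, O, E, L, M, N, A]
Visit D → queue [K, O, E, L, M, N, A]
Visit K → queue [O, E, L, M, N, A]
Visit O → queue [E, L, M, N, A]
Visit E → queue [L, M, N, A]
Visit L → queue [M, N, A]
Visit M → queue [N, A]
Visit N → queue [A]
Visit A → queue []

Visit order: F, C, G, H, I, J, B, D, K, O, E, L, M, N, A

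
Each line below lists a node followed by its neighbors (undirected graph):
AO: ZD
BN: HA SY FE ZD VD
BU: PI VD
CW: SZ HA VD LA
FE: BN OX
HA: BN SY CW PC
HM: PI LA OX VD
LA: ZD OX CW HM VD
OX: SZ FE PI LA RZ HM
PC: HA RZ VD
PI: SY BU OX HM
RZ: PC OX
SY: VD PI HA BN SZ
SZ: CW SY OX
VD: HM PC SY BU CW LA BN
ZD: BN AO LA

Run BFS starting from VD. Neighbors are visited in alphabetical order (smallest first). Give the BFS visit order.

Visit VD; enqueue BN, BU, CW, HM, LA, PC, SY → queue [BN, BU, CW, HM, LA, PC, SY]
Visit BN; enqueue FE, HA, ZD → queue [BU, CW, HM, LA, PC, SY, FE, HA, ZD]
Visit BU; enqueue PI → queue [CW, HM, LA, PC, SY, FE, HA, ZD, PI]
Visit CW; enqueue SZ → queue [HM, LA, PC, SY, FE, HA, ZD, PI, SZ]
Visit HM; enqueue OX → queue [LA, PC, SY, FE, HA, ZD, PI, SZ, OX]
Visit LA → queue [PC, SY, FE, HA, ZD, PI, SZ, OX]
Visit PC; enqueue RZ → queue [SY, FE, HA, ZD, PI, SZ, OX, RZ]
Visit SY → queue [FE, HA, ZD, PI, SZ, OX, RZ]
Visit FE → queue [HA, ZD, PI, SZ, OX, RZ]
Visit HA → queue [ZD, PI, SZ, OX, RZ]
Visit ZD; enqueue AO → queue [PI, SZ, OX, RZ, AO]
Visit PI → queue [SZ, OX, RZ, AO]
Visit SZ → queue [OX, RZ, AO]
Visit OX → queue [RZ, AO]
Visit RZ → queue [AO]
Visit AO → queue []

VD BN BU CW HM LA PC SY FE HA ZD PI SZ OX RZ AO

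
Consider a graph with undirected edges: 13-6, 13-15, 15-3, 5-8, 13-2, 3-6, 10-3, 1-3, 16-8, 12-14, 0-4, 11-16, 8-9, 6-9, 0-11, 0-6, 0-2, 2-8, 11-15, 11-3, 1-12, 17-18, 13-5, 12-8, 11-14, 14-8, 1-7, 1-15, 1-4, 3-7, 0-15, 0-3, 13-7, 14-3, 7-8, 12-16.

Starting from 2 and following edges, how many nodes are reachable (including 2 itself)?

17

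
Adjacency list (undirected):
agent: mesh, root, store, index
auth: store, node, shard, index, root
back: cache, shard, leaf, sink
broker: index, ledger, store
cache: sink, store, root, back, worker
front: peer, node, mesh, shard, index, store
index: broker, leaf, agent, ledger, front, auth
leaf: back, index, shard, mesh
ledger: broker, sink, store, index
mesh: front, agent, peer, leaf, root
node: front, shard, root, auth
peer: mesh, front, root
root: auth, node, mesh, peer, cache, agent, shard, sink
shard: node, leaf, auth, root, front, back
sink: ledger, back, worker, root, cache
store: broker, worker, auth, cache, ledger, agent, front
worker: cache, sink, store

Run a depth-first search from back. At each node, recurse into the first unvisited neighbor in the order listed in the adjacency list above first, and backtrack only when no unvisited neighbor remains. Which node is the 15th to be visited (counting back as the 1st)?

Visit back
back → cache
cache → sink
sink → ledger
ledger → broker
broker → index
index → leaf
leaf → shard
shard → node
node → front
front → peer
peer → mesh
mesh → agent
agent → root
root → auth
auth → store
store → worker

Visit order: back, cache, sink, ledger, broker, index, leaf, shard, node, front, peer, mesh, agent, root, auth, store, worker

auth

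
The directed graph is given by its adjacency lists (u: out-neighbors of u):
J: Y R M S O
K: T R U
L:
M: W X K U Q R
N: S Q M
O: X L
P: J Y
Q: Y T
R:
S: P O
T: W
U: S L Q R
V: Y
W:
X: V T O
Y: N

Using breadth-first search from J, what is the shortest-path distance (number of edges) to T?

3

Level 0: J
Level 1: M, O, R, S, Y
Level 2: K, L, N, P, Q, U, W, X
Level 3: T, V
T first appears at level 3.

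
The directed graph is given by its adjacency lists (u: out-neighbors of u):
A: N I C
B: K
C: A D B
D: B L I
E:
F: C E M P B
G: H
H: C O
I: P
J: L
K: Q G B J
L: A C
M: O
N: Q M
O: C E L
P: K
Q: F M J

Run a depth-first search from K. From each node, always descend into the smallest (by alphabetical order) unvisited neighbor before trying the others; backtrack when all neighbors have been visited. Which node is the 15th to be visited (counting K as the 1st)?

F

Visit K
K → B
K → G
G → H
H → C
C → A
A → I
I → P
A → N
N → M
M → O
O → E
O → L
N → Q
Q → F
Q → J
C → D

Visit order: K, B, G, H, C, A, I, P, N, M, O, E, L, Q, F, J, D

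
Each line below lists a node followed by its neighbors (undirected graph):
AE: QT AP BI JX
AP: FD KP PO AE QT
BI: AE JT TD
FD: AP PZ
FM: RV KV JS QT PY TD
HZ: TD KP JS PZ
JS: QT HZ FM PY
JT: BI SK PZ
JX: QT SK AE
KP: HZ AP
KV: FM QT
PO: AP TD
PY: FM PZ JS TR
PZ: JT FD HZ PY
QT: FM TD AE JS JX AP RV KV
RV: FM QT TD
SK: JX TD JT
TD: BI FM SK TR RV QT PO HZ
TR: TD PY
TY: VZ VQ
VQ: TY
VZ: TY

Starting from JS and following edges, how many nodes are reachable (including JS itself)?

19

BFS from JS visits: JS, QT, HZ, FM, PY, TD, AE, JX, AP, RV, KV, KP, PZ, TR, BI, SK, PO, FD, JT
Reachable nodes: 19 of 22 total.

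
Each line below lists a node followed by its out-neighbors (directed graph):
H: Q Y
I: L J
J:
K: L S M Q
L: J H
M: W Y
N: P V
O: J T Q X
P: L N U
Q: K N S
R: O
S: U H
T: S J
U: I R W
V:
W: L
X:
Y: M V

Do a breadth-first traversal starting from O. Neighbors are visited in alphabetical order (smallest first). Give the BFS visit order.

Visit O; enqueue J, Q, T, X → queue [J, Q, T, X]
Visit J → queue [Q, T, X]
Visit Q; enqueue K, N, S → queue [T, X, K, N, S]
Visit T → queue [X, K, N, S]
Visit X → queue [K, N, S]
Visit K; enqueue L, M → queue [N, S, L, M]
Visit N; enqueue P, V → queue [S, L, M, P, V]
Visit S; enqueue H, U → queue [L, M, P, V, H, U]
Visit L → queue [M, P, V, H, U]
Visit M; enqueue W, Y → queue [P, V, H, U, W, Y]
Visit P → queue [V, H, U, W, Y]
Visit V → queue [H, U, W, Y]
Visit H → queue [U, W, Y]
Visit U; enqueue I, R → queue [W, Y, I, R]
Visit W → queue [Y, I, R]
Visit Y → queue [I, R]
Visit I → queue [R]
Visit R → queue []

O -> J -> Q -> T -> X -> K -> N -> S -> L -> M -> P -> V -> H -> U -> W -> Y -> I -> R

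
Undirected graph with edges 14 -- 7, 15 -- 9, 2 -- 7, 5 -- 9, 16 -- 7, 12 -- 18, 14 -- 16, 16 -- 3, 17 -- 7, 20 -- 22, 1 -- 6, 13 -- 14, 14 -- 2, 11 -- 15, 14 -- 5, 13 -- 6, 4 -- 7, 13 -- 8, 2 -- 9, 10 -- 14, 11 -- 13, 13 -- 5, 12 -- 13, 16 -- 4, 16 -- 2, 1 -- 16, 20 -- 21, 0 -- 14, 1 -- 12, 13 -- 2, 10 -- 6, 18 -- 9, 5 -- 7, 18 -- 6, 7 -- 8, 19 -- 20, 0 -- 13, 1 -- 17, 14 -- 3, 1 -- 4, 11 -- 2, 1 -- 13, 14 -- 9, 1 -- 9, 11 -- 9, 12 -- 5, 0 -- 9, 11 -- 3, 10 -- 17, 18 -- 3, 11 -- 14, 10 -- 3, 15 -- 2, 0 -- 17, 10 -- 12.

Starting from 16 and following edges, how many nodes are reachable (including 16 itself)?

19

BFS from 16 visits: 16, 14, 7, 4, 3, 2, 1, 13, 11, 10, 9, 5, 0, 17, 8, 18, 15, 12, 6
Reachable nodes: 19 of 23 total.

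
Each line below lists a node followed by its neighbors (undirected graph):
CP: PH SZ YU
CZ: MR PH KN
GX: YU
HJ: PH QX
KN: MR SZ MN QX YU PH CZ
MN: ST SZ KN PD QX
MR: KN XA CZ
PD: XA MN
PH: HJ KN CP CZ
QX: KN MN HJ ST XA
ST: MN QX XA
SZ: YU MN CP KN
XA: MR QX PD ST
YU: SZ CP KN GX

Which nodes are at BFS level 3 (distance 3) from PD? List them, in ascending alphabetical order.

Level 0: PD
Level 1: MN, XA
Level 2: KN, MR, QX, ST, SZ
Level 3: CP, CZ, HJ, PH, YU
Level 4: GX

CP, CZ, HJ, PH, YU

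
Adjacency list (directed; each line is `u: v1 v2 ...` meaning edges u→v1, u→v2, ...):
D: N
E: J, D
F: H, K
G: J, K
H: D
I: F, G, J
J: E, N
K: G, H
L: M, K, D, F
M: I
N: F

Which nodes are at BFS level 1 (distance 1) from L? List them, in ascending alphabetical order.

Level 0: L
Level 1: D, F, K, M
Level 2: G, H, I, N
Level 3: J
Level 4: E

D, F, K, M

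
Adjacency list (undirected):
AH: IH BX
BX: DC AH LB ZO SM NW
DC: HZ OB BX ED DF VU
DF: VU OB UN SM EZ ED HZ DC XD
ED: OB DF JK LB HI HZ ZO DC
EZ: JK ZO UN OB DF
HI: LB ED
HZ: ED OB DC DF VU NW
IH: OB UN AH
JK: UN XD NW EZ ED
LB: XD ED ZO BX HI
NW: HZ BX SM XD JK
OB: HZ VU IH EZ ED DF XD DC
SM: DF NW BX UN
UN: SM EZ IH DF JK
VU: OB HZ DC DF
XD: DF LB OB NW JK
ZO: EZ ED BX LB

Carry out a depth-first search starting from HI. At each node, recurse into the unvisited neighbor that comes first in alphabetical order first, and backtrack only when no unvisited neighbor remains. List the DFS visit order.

HI → ED → DC → BX → AH → IH → OB → DF → EZ → JK → NW → HZ → VU → SM → UN → XD → LB → ZO

Visit HI
HI → ED
ED → DC
DC → BX
BX → AH
AH → IH
IH → OB
OB → DF
DF → EZ
EZ → JK
JK → NW
NW → HZ
HZ → VU
NW → SM
SM → UN
NW → XD
XD → LB
LB → ZO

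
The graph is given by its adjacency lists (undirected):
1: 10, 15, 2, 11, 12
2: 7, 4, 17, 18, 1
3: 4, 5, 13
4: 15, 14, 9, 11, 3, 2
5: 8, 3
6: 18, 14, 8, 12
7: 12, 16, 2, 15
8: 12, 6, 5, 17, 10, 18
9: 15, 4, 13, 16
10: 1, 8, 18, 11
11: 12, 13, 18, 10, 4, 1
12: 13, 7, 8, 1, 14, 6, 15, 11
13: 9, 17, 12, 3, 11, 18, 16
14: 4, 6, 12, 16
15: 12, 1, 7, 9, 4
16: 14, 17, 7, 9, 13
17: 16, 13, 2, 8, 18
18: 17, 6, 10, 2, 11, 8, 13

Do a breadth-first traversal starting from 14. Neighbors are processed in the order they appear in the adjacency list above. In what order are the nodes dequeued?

14, 4, 6, 12, 16, 15, 9, 11, 3, 2, 18, 8, 13, 7, 1, 17, 10, 5

Visit 14; enqueue 4, 6, 12, 16 → queue [4, 6, 12, 16]
Visit 4; enqueue 15, 9, 11, 3, 2 → queue [6, 12, 16, 15, 9, 11, 3, 2]
Visit 6; enqueue 18, 8 → queue [12, 16, 15, 9, 11, 3, 2, 18, 8]
Visit 12; enqueue 13, 7, 1 → queue [16, 15, 9, 11, 3, 2, 18, 8, 13, 7, 1]
Visit 16; enqueue 17 → queue [15, 9, 11, 3, 2, 18, 8, 13, 7, 1, 17]
Visit 15 → queue [9, 11, 3, 2, 18, 8, 13, 7, 1, 17]
Visit 9 → queue [11, 3, 2, 18, 8, 13, 7, 1, 17]
Visit 11; enqueue 10 → queue [3, 2, 18, 8, 13, 7, 1, 17, 10]
Visit 3; enqueue 5 → queue [2, 18, 8, 13, 7, 1, 17, 10, 5]
Visit 2 → queue [18, 8, 13, 7, 1, 17, 10, 5]
Visit 18 → queue [8, 13, 7, 1, 17, 10, 5]
Visit 8 → queue [13, 7, 1, 17, 10, 5]
Visit 13 → queue [7, 1, 17, 10, 5]
Visit 7 → queue [1, 17, 10, 5]
Visit 1 → queue [17, 10, 5]
Visit 17 → queue [10, 5]
Visit 10 → queue [5]
Visit 5 → queue []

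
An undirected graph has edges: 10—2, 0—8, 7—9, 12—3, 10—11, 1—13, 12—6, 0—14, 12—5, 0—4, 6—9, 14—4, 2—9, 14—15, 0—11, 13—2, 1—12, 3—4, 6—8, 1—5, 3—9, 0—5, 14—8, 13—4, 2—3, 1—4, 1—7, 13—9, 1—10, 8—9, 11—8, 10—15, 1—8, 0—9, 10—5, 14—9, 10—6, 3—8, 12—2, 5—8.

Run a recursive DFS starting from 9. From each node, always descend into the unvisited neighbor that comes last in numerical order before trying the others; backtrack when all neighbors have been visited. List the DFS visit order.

Visit 9
9 → 14
14 → 15
15 → 10
10 → 11
11 → 8
8 → 6
6 → 12
12 → 5
5 → 1
1 → 13
13 → 4
4 → 3
3 → 2
4 → 0
1 → 7

9 → 14 → 15 → 10 → 11 → 8 → 6 → 12 → 5 → 1 → 13 → 4 → 3 → 2 → 0 → 7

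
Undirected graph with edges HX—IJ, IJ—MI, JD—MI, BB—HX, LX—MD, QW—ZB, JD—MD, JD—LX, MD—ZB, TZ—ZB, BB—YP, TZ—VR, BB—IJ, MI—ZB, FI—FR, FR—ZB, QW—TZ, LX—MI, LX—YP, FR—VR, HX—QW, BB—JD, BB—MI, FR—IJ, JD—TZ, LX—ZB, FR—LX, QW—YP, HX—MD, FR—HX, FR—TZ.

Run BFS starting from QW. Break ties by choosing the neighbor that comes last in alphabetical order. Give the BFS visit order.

Visit QW; enqueue ZB, YP, TZ, HX → queue [ZB, YP, TZ, HX]
Visit ZB; enqueue MI, MD, LX, FR → queue [YP, TZ, HX, MI, MD, LX, FR]
Visit YP; enqueue BB → queue [TZ, HX, MI, MD, LX, FR, BB]
Visit TZ; enqueue VR, JD → queue [HX, MI, MD, LX, FR, BB, VR, JD]
Visit HX; enqueue IJ → queue [MI, MD, LX, FR, BB, VR, JD, IJ]
Visit MI → queue [MD, LX, FR, BB, VR, JD, IJ]
Visit MD → queue [LX, FR, BB, VR, JD, IJ]
Visit LX → queue [FR, BB, VR, JD, IJ]
Visit FR; enqueue FI → queue [BB, VR, JD, IJ, FI]
Visit BB → queue [VR, JD, IJ, FI]
Visit VR → queue [JD, IJ, FI]
Visit JD → queue [IJ, FI]
Visit IJ → queue [FI]
Visit FI → queue []

QW -> ZB -> YP -> TZ -> HX -> MI -> MD -> LX -> FR -> BB -> VR -> JD -> IJ -> FI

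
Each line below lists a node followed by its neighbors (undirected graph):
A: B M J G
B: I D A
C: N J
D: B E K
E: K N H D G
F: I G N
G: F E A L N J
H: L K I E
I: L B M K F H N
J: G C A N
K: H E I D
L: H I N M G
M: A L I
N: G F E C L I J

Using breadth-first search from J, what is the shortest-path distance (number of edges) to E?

2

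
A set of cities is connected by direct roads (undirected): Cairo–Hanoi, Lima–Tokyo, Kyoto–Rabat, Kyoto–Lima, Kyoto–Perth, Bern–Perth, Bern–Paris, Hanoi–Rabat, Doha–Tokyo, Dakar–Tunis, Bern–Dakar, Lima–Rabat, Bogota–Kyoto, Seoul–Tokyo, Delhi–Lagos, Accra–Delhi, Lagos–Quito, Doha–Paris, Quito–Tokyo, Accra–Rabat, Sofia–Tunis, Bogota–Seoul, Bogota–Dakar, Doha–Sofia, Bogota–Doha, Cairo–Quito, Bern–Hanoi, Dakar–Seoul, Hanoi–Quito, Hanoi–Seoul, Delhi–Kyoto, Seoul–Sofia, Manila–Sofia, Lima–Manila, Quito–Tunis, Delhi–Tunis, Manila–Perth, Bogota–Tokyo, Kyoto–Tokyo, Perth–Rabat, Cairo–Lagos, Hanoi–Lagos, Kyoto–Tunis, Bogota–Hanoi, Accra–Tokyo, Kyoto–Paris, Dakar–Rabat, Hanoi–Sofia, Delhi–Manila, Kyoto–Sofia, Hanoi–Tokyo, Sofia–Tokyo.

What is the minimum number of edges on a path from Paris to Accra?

Level 0: Paris
Level 1: Bern, Doha, Kyoto
Level 2: Bogota, Dakar, Delhi, Hanoi, Lima, Perth, Rabat, Sofia, Tokyo, Tunis
Level 3: Accra, Cairo, Lagos, Manila, Quito, Seoul
Accra first appears at level 3.

3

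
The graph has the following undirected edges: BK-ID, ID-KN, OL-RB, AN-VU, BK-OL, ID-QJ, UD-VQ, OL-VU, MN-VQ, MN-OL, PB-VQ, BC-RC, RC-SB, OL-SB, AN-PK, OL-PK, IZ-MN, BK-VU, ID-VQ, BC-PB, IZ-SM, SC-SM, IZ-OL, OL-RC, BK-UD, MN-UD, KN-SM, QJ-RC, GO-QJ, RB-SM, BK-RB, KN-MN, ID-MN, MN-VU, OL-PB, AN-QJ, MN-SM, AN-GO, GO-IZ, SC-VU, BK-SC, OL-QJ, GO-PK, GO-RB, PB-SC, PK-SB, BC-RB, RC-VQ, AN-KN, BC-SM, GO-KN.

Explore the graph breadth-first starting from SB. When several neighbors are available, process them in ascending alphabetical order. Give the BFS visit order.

Visit SB; enqueue OL, PK, RC → queue [OL, PK, RC]
Visit OL; enqueue BK, IZ, MN, PB, QJ, RB, VU → queue [PK, RC, BK, IZ, MN, PB, QJ, RB, VU]
Visit PK; enqueue AN, GO → queue [RC, BK, IZ, MN, PB, QJ, RB, VU, AN, GO]
Visit RC; enqueue BC, VQ → queue [BK, IZ, MN, PB, QJ, RB, VU, AN, GO, BC, VQ]
Visit BK; enqueue ID, SC, UD → queue [IZ, MN, PB, QJ, RB, VU, AN, GO, BC, VQ, ID, SC, UD]
Visit IZ; enqueue SM → queue [MN, PB, QJ, RB, VU, AN, GO, BC, VQ, ID, SC, UD, SM]
Visit MN; enqueue KN → queue [PB, QJ, RB, VU, AN, GO, BC, VQ, ID, SC, UD, SM, KN]
Visit PB → queue [QJ, RB, VU, AN, GO, BC, VQ, ID, SC, UD, SM, KN]
Visit QJ → queue [RB, VU, AN, GO, BC, VQ, ID, SC, UD, SM, KN]
Visit RB → queue [VU, AN, GO, BC, VQ, ID, SC, UD, SM, KN]
Visit VU → queue [AN, GO, BC, VQ, ID, SC, UD, SM, KN]
Visit AN → queue [GO, BC, VQ, ID, SC, UD, SM, KN]
Visit GO → queue [BC, VQ, ID, SC, UD, SM, KN]
Visit BC → queue [VQ, ID, SC, UD, SM, KN]
Visit VQ → queue [ID, SC, UD, SM, KN]
Visit ID → queue [SC, UD, SM, KN]
Visit SC → queue [UD, SM, KN]
Visit UD → queue [SM, KN]
Visit SM → queue [KN]
Visit KN → queue []

SB -> OL -> PK -> RC -> BK -> IZ -> MN -> PB -> QJ -> RB -> VU -> AN -> GO -> BC -> VQ -> ID -> SC -> UD -> SM -> KN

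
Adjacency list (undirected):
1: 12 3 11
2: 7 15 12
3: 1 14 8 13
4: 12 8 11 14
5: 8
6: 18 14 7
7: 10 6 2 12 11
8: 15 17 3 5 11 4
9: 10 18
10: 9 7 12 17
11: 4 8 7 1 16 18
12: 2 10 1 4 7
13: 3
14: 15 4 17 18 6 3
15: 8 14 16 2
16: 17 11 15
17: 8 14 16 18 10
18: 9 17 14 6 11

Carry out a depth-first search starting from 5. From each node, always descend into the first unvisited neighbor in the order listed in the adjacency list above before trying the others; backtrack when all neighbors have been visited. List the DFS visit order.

Visit 5
5 → 8
8 → 15
15 → 14
14 → 4
4 → 12
12 → 2
2 → 7
7 → 10
10 → 9
9 → 18
18 → 17
17 → 16
16 → 11
11 → 1
1 → 3
3 → 13
18 → 6

5 → 8 → 15 → 14 → 4 → 12 → 2 → 7 → 10 → 9 → 18 → 17 → 16 → 11 → 1 → 3 → 13 → 6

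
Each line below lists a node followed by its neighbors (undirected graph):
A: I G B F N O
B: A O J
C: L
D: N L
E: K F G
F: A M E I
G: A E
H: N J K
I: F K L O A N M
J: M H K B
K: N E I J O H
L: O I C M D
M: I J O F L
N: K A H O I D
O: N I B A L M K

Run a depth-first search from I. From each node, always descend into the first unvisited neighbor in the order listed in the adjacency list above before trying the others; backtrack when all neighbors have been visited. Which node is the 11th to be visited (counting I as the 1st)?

Visit I
I → F
F → A
A → G
G → E
E → K
K → N
N → H
H → J
J → M
M → O
O → B
O → L
L → C
L → D

Visit order: I, F, A, G, E, K, N, H, J, M, O, B, L, C, D

O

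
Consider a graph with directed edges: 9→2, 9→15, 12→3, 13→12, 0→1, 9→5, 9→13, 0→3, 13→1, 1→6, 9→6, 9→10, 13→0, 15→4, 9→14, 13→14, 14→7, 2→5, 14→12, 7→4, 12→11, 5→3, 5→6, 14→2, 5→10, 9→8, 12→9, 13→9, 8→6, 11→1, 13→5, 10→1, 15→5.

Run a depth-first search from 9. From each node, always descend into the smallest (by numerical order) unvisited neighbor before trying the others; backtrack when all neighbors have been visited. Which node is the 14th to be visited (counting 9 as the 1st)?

Visit 9
9 → 2
2 → 5
5 → 3
5 → 6
5 → 10
10 → 1
9 → 8
9 → 13
13 → 0
13 → 12
12 → 11
13 → 14
14 → 7
7 → 4
9 → 15

Visit order: 9, 2, 5, 3, 6, 10, 1, 8, 13, 0, 12, 11, 14, 7, 4, 15

7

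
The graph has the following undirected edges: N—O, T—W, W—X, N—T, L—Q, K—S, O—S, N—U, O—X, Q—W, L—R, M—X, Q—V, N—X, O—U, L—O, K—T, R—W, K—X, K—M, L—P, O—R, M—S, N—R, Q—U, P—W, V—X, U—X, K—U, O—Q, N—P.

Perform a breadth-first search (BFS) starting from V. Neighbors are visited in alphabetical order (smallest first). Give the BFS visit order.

V, Q, X, L, O, U, W, K, M, N, P, R, S, T

Visit V; enqueue Q, X → queue [Q, X]
Visit Q; enqueue L, O, U, W → queue [X, L, O, U, W]
Visit X; enqueue K, M, N → queue [L, O, U, W, K, M, N]
Visit L; enqueue P, R → queue [O, U, W, K, M, N, P, R]
Visit O; enqueue S → queue [U, W, K, M, N, P, R, S]
Visit U → queue [W, K, M, N, P, R, S]
Visit W; enqueue T → queue [K, M, N, P, R, S, T]
Visit K → queue [M, N, P, R, S, T]
Visit M → queue [N, P, R, S, T]
Visit N → queue [P, R, S, T]
Visit P → queue [R, S, T]
Visit R → queue [S, T]
Visit S → queue [T]
Visit T → queue []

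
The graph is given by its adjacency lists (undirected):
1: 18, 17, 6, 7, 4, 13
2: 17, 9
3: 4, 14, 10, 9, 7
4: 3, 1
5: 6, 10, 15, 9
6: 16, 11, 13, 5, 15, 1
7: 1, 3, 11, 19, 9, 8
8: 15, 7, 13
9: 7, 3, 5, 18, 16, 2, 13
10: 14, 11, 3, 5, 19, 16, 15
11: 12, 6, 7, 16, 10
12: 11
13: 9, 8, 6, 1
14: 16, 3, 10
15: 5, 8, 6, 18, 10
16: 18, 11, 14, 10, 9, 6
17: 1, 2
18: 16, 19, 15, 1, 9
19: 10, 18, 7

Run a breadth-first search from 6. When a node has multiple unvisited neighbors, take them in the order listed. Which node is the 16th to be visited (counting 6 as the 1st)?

4

Visit 6; enqueue 16, 11, 13, 5, 15, 1 → queue [16, 11, 13, 5, 15, 1]
Visit 16; enqueue 18, 14, 10, 9 → queue [11, 13, 5, 15, 1, 18, 14, 10, 9]
Visit 11; enqueue 12, 7 → queue [13, 5, 15, 1, 18, 14, 10, 9, 12, 7]
Visit 13; enqueue 8 → queue [5, 15, 1, 18, 14, 10, 9, 12, 7, 8]
Visit 5 → queue [15, 1, 18, 14, 10, 9, 12, 7, 8]
Visit 15 → queue [1, 18, 14, 10, 9, 12, 7, 8]
Visit 1; enqueue 17, 4 → queue [18, 14, 10, 9, 12, 7, 8, 17, 4]
Visit 18; enqueue 19 → queue [14, 10, 9, 12, 7, 8, 17, 4, 19]
Visit 14; enqueue 3 → queue [10, 9, 12, 7, 8, 17, 4, 19, 3]
Visit 10 → queue [9, 12, 7, 8, 17, 4, 19, 3]
Visit 9; enqueue 2 → queue [12, 7, 8, 17, 4, 19, 3, 2]
Visit 12 → queue [7, 8, 17, 4, 19, 3, 2]
Visit 7 → queue [8, 17, 4, 19, 3, 2]
Visit 8 → queue [17, 4, 19, 3, 2]
Visit 17 → queue [4, 19, 3, 2]
Visit 4 → queue [19, 3, 2]
Visit 19 → queue [3, 2]
Visit 3 → queue [2]
Visit 2 → queue []

Visit order: 6, 16, 11, 13, 5, 15, 1, 18, 14, 10, 9, 12, 7, 8, 17, 4, 19, 3, 2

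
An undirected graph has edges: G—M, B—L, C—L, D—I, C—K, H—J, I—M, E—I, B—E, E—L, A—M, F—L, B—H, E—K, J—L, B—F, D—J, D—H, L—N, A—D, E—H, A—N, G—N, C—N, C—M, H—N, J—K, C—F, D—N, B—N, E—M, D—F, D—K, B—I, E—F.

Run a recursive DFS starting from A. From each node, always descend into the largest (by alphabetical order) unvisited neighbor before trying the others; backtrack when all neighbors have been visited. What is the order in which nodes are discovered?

Visit A
A → N
N → L
L → J
J → K
K → E
E → M
M → I
I → D
D → H
H → B
B → F
F → C
M → G

A, N, L, J, K, E, M, I, D, H, B, F, C, G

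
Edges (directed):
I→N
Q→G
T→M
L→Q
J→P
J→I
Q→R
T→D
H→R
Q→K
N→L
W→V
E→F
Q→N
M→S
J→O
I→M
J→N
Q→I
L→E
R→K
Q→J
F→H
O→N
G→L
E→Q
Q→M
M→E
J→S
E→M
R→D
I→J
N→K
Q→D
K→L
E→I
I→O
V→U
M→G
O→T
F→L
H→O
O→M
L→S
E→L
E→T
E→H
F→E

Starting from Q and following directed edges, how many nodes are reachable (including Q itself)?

17

BFS from Q visits: Q, D, G, I, J, K, M, N, R, L, O, P, S, E, T, F, H
Reachable nodes: 17 of 20 total.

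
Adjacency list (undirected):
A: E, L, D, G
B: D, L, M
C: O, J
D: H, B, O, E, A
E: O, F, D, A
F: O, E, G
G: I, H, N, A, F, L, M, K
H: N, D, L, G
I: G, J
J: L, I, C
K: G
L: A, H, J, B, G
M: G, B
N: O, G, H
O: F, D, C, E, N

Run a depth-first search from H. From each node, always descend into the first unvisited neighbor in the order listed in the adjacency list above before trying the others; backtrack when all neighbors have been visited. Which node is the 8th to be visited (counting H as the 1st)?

Visit H
H → N
N → O
O → F
F → E
E → D
D → B
B → L
L → A
A → G
G → I
I → J
J → C
G → M
G → K

Visit order: H, N, O, F, E, D, B, L, A, G, I, J, C, M, K

L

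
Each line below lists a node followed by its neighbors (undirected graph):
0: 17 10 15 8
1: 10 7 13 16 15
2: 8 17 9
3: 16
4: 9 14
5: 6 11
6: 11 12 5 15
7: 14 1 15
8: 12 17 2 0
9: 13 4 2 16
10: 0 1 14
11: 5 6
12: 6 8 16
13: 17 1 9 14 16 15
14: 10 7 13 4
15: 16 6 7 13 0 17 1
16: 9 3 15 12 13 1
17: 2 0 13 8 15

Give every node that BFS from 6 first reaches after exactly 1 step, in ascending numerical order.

Level 0: 6
Level 1: 5, 11, 12, 15
Level 2: 0, 1, 7, 8, 13, 16, 17
Level 3: 2, 3, 9, 10, 14
Level 4: 4

5, 11, 12, 15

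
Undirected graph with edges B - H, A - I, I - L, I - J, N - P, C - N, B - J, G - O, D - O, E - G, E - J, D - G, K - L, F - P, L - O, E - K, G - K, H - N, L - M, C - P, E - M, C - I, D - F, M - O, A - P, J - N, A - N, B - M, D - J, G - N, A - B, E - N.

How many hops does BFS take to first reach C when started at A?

Level 0: A
Level 1: B, I, N, P
Level 2: C, E, F, G, H, J, L, M
Level 3: D, K, O
C first appears at level 2.

2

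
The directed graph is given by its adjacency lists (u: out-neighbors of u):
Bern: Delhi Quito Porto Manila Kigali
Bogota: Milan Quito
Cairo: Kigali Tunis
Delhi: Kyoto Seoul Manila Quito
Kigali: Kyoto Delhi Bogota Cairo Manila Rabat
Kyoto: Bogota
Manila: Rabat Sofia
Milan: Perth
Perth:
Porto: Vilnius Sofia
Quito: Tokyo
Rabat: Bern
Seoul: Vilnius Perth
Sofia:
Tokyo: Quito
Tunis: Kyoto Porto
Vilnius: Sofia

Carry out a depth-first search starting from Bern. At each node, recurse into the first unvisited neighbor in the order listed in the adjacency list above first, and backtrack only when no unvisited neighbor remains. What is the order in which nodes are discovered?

Bern, Delhi, Kyoto, Bogota, Milan, Perth, Quito, Tokyo, Seoul, Vilnius, Sofia, Manila, Rabat, Porto, Kigali, Cairo, Tunis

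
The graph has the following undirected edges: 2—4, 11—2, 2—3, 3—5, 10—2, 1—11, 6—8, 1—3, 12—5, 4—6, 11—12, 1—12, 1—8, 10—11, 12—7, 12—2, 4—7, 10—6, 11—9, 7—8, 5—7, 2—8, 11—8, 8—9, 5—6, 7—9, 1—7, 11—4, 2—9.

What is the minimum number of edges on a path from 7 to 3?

Level 0: 7
Level 1: 1, 4, 5, 8, 9, 12
Level 2: 2, 3, 6, 11
Level 3: 10
3 first appears at level 2.

2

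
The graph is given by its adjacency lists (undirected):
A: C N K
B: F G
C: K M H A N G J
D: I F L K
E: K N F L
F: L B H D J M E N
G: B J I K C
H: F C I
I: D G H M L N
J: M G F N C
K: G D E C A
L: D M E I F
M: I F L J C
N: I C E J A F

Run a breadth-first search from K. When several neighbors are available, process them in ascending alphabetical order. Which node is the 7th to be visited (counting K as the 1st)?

N

Visit K; enqueue A, C, D, E, G → queue [A, C, D, E, G]
Visit A; enqueue N → queue [C, D, E, G, N]
Visit C; enqueue H, J, M → queue [D, E, G, N, H, J, M]
Visit D; enqueue F, I, L → queue [E, G, N, H, J, M, F, I, L]
Visit E → queue [G, N, H, J, M, F, I, L]
Visit G; enqueue B → queue [N, H, J, M, F, I, L, B]
Visit N → queue [H, J, M, F, I, L, B]
Visit H → queue [J, M, F, I, L, B]
Visit J → queue [M, F, I, L, B]
Visit M → queue [F, I, L, B]
Visit F → queue [I, L, B]
Visit I → queue [L, B]
Visit L → queue [B]
Visit B → queue []

Visit order: K, A, C, D, E, G, N, H, J, M, F, I, L, B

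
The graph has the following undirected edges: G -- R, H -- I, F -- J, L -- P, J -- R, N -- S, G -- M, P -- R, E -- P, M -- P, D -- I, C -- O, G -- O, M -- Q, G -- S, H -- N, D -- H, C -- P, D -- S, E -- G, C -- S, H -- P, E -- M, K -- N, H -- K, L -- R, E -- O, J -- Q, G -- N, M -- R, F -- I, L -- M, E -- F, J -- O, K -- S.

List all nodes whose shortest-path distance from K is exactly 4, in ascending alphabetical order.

J, Q

Level 0: K
Level 1: H, N, S
Level 2: C, D, G, I, P
Level 3: E, F, L, M, O, R
Level 4: J, Q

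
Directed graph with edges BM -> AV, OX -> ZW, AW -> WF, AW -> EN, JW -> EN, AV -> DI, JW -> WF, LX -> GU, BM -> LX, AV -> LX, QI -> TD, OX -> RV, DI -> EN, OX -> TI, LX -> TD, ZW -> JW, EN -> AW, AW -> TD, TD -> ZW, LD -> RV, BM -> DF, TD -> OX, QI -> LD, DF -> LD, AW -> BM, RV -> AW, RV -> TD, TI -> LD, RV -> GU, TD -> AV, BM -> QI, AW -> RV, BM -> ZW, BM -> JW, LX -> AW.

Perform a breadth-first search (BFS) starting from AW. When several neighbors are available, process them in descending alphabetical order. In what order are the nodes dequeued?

Visit AW; enqueue WF, TD, RV, EN, BM → queue [WF, TD, RV, EN, BM]
Visit WF → queue [TD, RV, EN, BM]
Visit TD; enqueue ZW, OX, AV → queue [RV, EN, BM, ZW, OX, AV]
Visit RV; enqueue GU → queue [EN, BM, ZW, OX, AV, GU]
Visit EN → queue [BM, ZW, OX, AV, GU]
Visit BM; enqueue QI, LX, JW, DF → queue [ZW, OX, AV, GU, QI, LX, JW, DF]
Visit ZW → queue [OX, AV, GU, QI, LX, JW, DF]
Visit OX; enqueue TI → queue [AV, GU, QI, LX, JW, DF, TI]
Visit AV; enqueue DI → queue [GU, QI, LX, JW, DF, TI, DI]
Visit GU → queue [QI, LX, JW, DF, TI, DI]
Visit QI; enqueue LD → queue [LX, JW, DF, TI, DI, LD]
Visit LX → queue [JW, DF, TI, DI, LD]
Visit JW → queue [DF, TI, DI, LD]
Visit DF → queue [TI, DI, LD]
Visit TI → queue [DI, LD]
Visit DI → queue [LD]
Visit LD → queue []

AW -> WF -> TD -> RV -> EN -> BM -> ZW -> OX -> AV -> GU -> QI -> LX -> JW -> DF -> TI -> DI -> LD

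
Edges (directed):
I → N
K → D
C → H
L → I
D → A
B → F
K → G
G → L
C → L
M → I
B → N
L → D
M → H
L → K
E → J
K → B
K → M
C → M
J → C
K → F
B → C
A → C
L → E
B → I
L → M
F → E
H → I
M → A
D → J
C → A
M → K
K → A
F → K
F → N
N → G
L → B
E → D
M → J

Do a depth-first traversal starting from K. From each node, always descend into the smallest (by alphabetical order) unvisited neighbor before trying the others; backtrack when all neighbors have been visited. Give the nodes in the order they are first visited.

K A C H I N G L B F E D J M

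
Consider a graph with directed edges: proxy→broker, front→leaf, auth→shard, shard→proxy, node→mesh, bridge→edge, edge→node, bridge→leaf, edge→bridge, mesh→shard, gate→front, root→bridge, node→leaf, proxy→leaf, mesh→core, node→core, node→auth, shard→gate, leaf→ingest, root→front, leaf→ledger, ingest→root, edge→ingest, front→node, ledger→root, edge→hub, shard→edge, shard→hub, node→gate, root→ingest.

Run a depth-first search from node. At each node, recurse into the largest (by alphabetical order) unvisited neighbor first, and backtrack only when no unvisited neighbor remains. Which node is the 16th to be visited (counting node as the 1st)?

Visit node
node → mesh
mesh → shard
shard → proxy
proxy → leaf
leaf → ledger
ledger → root
root → ingest
root → front
root → bridge
bridge → edge
edge → hub
proxy → broker
shard → gate
mesh → core
node → auth

Visit order: node, mesh, shard, proxy, leaf, ledger, root, ingest, front, bridge, edge, hub, broker, gate, core, auth

auth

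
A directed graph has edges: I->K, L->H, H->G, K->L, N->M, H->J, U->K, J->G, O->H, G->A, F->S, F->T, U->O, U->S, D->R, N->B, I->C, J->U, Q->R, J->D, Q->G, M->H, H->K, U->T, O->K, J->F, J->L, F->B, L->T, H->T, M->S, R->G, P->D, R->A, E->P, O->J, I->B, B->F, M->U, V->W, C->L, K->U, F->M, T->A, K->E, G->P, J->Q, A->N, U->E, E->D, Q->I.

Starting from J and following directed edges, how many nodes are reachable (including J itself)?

21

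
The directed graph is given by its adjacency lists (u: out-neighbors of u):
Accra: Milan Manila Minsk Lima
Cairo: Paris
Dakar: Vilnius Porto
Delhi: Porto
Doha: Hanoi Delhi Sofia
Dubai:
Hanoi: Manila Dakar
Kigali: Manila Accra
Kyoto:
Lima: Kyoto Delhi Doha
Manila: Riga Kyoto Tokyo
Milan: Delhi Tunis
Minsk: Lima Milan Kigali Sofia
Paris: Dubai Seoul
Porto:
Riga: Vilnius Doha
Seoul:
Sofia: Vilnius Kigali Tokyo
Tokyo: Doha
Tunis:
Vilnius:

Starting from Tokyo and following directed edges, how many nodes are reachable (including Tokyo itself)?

17

BFS from Tokyo visits: Tokyo, Doha, Hanoi, Delhi, Sofia, Manila, Dakar, Porto, Vilnius, Kigali, Riga, Kyoto, Accra, Milan, Minsk, Lima, Tunis
Reachable nodes: 17 of 21 total.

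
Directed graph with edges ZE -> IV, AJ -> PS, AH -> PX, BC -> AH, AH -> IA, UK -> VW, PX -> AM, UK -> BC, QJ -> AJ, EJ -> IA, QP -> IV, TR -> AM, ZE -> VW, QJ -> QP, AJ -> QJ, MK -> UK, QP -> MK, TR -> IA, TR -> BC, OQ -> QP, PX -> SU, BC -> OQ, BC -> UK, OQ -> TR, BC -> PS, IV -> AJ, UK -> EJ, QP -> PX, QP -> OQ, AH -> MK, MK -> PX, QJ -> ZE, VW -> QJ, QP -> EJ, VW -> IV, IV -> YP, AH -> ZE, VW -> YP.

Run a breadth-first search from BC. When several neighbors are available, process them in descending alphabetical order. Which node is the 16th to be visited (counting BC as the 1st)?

IV

Visit BC; enqueue UK, PS, OQ, AH → queue [UK, PS, OQ, AH]
Visit UK; enqueue VW, EJ → queue [PS, OQ, AH, VW, EJ]
Visit PS → queue [OQ, AH, VW, EJ]
Visit OQ; enqueue TR, QP → queue [AH, VW, EJ, TR, QP]
Visit AH; enqueue ZE, PX, MK, IA → queue [VW, EJ, TR, QP, ZE, PX, MK, IA]
Visit VW; enqueue YP, QJ, IV → queue [EJ, TR, QP, ZE, PX, MK, IA, YP, QJ, IV]
Visit EJ → queue [TR, QP, ZE, PX, MK, IA, YP, QJ, IV]
Visit TR; enqueue AM → queue [QP, ZE, PX, MK, IA, YP, QJ, IV, AM]
Visit QP → queue [ZE, PX, MK, IA, YP, QJ, IV, AM]
Visit ZE → queue [PX, MK, IA, YP, QJ, IV, AM]
Visit PX; enqueue SU → queue [MK, IA, YP, QJ, IV, AM, SU]
Visit MK → queue [IA, YP, QJ, IV, AM, SU]
Visit IA → queue [YP, QJ, IV, AM, SU]
Visit YP → queue [QJ, IV, AM, SU]
Visit QJ; enqueue AJ → queue [IV, AM, SU, AJ]
Visit IV → queue [AM, SU, AJ]
Visit AM → queue [SU, AJ]
Visit SU → queue [AJ]
Visit AJ → queue []

Visit order: BC, UK, PS, OQ, AH, VW, EJ, TR, QP, ZE, PX, MK, IA, YP, QJ, IV, AM, SU, AJ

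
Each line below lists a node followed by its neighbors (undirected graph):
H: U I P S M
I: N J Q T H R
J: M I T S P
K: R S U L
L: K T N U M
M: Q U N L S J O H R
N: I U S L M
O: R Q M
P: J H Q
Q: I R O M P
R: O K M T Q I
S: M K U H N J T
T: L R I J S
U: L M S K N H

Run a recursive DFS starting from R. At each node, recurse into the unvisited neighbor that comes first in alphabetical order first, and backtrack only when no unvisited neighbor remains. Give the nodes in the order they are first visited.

Visit R
R → I
I → H
H → M
M → J
J → P
P → Q
Q → O
J → S
S → K
K → L
L → N
N → U
L → T

R -> I -> H -> M -> J -> P -> Q -> O -> S -> K -> L -> N -> U -> T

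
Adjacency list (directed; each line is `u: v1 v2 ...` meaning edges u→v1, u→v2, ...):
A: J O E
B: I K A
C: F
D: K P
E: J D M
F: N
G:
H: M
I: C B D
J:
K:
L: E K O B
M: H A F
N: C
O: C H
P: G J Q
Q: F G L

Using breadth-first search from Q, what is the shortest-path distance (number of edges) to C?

3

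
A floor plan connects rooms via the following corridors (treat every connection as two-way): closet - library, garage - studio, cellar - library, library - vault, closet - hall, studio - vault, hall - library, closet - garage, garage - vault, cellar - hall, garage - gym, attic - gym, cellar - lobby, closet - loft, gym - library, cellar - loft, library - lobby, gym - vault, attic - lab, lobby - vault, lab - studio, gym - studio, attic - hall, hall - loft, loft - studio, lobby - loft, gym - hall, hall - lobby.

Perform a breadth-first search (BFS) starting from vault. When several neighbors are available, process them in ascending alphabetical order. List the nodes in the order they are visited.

Visit vault; enqueue garage, gym, library, lobby, studio → queue [garage, gym, library, lobby, studio]
Visit garage; enqueue closet → queue [gym, library, lobby, studio, closet]
Visit gym; enqueue attic, hall → queue [library, lobby, studio, closet, attic, hall]
Visit library; enqueue cellar → queue [lobby, studio, closet, attic, hall, cellar]
Visit lobby; enqueue loft → queue [studio, closet, attic, hall, cellar, loft]
Visit studio; enqueue lab → queue [closet, attic, hall, cellar, loft, lab]
Visit closet → queue [attic, hall, cellar, loft, lab]
Visit attic → queue [hall, cellar, loft, lab]
Visit hall → queue [cellar, loft, lab]
Visit cellar → queue [loft, lab]
Visit loft → queue [lab]
Visit lab → queue []

vault, garage, gym, library, lobby, studio, closet, attic, hall, cellar, loft, lab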